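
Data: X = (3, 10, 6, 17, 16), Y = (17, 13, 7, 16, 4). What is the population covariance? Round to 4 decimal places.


Cov = (1/n)*sum((xi-xbar)(yi-ybar))
n = 5, xbar = 52/5 = 10.4, ybar = 57/5 = 11.4
sum((xi-xbar)(yi-ybar)) = -33.8
Cov = -33.8 / 5 = -6.76

-6.7600


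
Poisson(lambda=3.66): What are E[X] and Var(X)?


E[X] = Var(X) = lambda = 3.66

3.66, 3.66


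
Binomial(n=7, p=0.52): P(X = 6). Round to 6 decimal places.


P = C(n,k) * p^k * (1-p)^(n-k)
C(7,6) = 7
p^k = 0.52^6 ≈ 0.01977061
(1-p)^(n-k) = 0.48^1 = 0.48
P = 7 * 0.01977061 * 0.48 ≈ 0.066429

0.066429


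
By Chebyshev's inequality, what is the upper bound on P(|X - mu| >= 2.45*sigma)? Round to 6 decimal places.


P <= 1/k^2
k^2 = 2.45^2 = 6.0025
1/k^2 = 1 / 6.0025 = 400/2401 ≈ 0.16659725

0.166597


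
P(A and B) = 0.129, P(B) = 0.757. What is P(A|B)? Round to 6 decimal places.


P(A|B) = P(A and B) / P(B) = 0.129 / 0.757 = 129/757 ≈ 0.17040951

0.170410


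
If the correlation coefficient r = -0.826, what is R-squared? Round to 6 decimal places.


R^2 = r^2 = (-0.826)^2 = 0.682276

0.682276


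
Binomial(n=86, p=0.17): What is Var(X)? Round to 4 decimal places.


Var = n*p*(1-p) = 86 * 0.17 * 0.83 = 12.1346

12.1346


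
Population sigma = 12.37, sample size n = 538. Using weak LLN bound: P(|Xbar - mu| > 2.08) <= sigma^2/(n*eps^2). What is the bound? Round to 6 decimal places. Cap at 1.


bound = min(1, sigma^2/(n*eps^2))
sigma^2 = 12.37^2 = 153.0169
n*eps^2 = 538 * 2.08^2 = 538 * 4.3264 = 2327.6032
sigma^2/(n*eps^2) = 153.0169 / 2327.6032 ≈ 0.06574011

0.065740


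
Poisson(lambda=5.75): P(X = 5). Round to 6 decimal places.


P = e^(-lam) * lam^k / k!
e^(-5.75) ≈ 0.003182781
lam^k = 5.75^5 = 6436343/1024 ≈ 6285.491211
k! = 5! = 120
P = 0.003182781 * 6285.491211 / 120 ≈ 0.166711

0.166711


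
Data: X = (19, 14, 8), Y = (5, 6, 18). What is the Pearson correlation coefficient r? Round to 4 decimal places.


r = sum((xi-xbar)(yi-ybar)) / sqrt(sum((xi-xbar)^2) * sum((yi-ybar)^2))
n = 3, xbar = 41/3 ≈ 13.666667, ybar = 29/3 ≈ 9.666667
Sxy = sum((xi-xbar)(yi-ybar)) = -220/3 ≈ -73.333333
Sxx = sum((xi-xbar)^2) = 182/3 ≈ 60.666667
Syy = sum((yi-ybar)^2) = 314/3 ≈ 104.666667
sqrt(Sxx*Syy) ≈ 79.685493
r = Sxy / sqrt(Sxx*Syy) = -73.333333 / 79.685493 ≈ -0.920285

-0.9203


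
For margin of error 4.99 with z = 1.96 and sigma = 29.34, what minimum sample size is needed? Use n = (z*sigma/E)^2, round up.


z*sigma/E = 1.96 * 29.34 / 4.99 ≈ 11.524329
(z*sigma/E)^2 ≈ 132.810151
round up: n = 133

133


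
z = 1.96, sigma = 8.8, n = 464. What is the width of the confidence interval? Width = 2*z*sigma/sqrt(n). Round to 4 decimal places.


width = 2*z*sigma/sqrt(n)
2*z*sigma = 2 * 1.96 * 8.8 = 34.496
sqrt(464) ≈ 21.540659
width = 34.496 / 21.540659 ≈ 1.601437

1.6014


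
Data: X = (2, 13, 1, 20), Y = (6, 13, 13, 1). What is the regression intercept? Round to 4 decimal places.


a = ybar - b*xbar, where b = sum((xi-xbar)(yi-ybar)) / sum((xi-xbar)^2)
n = 4, xbar = 36/4 = 9, ybar = 33/4 = 8.25
Sxy = sum((xi-xbar)(yi-ybar)) = -83
Sxx = sum((xi-xbar)^2) = 250
b = Sxy / Sxx = -0.332
a = 8.25 - (-0.332) * 9 = 11.238

11.2380


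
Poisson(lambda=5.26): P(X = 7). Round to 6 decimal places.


P = e^(-lam) * lam^k / k!
e^(-5.26) ≈ 0.005195305
lam^k = 5.26^7 ≈ 111403.852365
k! = 7! = 5040
P = 0.005195305 * 111403.852365 / 5040 ≈ 0.114837

0.114837


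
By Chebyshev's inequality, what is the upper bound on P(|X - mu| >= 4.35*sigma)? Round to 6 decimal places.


P <= 1/k^2
k^2 = 4.35^2 = 18.9225
1/k^2 = 1 / 18.9225 = 400/7569 ≈ 0.05284714

0.052847


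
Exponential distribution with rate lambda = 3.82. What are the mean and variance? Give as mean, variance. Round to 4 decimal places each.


mean = 1/lam, var = 1/lam^2
mean = 1 / 3.82 = 50/191 ≈ 0.261780
lam^2 = 3.82^2 = 14.5924
var = 1 / 14.5924 ≈ 0.068529

0.2618, 0.0685


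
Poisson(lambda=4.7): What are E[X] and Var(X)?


E[X] = Var(X) = lambda = 4.7

4.7, 4.7


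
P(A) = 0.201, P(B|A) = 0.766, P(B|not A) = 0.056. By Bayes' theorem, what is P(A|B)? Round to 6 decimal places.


P(A|B) = P(B|A)*P(A) / P(B), P(B) = P(B|A)*P(A) + P(B|not A)*P(not A)
P(B|A)*P(A) = 0.766 * 0.201 = 0.153966
P(B|not A)*P(not A) = 0.056 * 0.799 = 0.044744
P(B) = 0.153966 + 0.044744 = 0.19871
P(A|B) = 0.153966 / 0.19871 ≈ 0.77482764

0.774828


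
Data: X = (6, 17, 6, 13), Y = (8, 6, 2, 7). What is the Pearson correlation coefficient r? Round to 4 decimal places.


r = sum((xi-xbar)(yi-ybar)) / sqrt(sum((xi-xbar)^2) * sum((yi-ybar)^2))
n = 4, xbar = 42/4 = 10.5, ybar = 23/4 = 5.75
Sxy = sum((xi-xbar)(yi-ybar)) = 11.5
Sxx = sum((xi-xbar)^2) = 89
Syy = sum((yi-ybar)^2) = 20.75
sqrt(Sxx*Syy) ≈ 42.973829
r = Sxy / sqrt(Sxx*Syy) = 11.5 / 42.973829 ≈ 0.267605

0.2676


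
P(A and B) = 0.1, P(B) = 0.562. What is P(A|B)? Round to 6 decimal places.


P(A|B) = P(A and B) / P(B) = 0.1 / 0.562 = 50/281 ≈ 0.17793594

0.177936


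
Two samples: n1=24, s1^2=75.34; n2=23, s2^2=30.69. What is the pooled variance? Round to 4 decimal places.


sp^2 = ((n1-1)*s1^2 + (n2-1)*s2^2)/(n1+n2-2)
(n1-1)*s1^2 = 23 * 75.34 = 1732.82
(n2-1)*s2^2 = 22 * 30.69 = 675.18
numerator = 1732.82 + 675.18 = 2408
n1+n2-2 = 45
sp^2 = 2408 / 45 = 2408/45 ≈ 53.511111

53.5111


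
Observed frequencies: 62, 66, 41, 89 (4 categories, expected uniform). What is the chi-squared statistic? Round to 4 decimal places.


chi2 = sum((O-E)^2/E), E = total/4
total = 258, E = 258/4 = 64.5
(62 - 64.5)^2 / 64.5 = 6.25 / 64.5 = 25/258 ≈ 0.096899
(66 - 64.5)^2 / 64.5 = 2.25 / 64.5 = 3/86 ≈ 0.034884
(41 - 64.5)^2 / 64.5 = 552.25 / 64.5 = 2209/258 ≈ 8.562016
(89 - 64.5)^2 / 64.5 = 600.25 / 64.5 = 2401/258 ≈ 9.306202
chi2 = 18

18.0000


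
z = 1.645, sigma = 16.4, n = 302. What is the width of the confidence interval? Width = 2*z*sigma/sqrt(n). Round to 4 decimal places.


width = 2*z*sigma/sqrt(n)
2*z*sigma = 2 * 1.645 * 16.4 = 53.956
sqrt(302) ≈ 17.378147
width = 53.956 / 17.378147 ≈ 3.104819

3.1048


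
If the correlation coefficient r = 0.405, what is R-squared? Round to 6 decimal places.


R^2 = r^2 = (0.405)^2 = 0.164025

0.164025


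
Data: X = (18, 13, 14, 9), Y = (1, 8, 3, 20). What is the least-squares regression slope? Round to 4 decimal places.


b = sum((xi-xbar)(yi-ybar)) / sum((xi-xbar)^2)
n = 4, xbar = 54/4 = 13.5, ybar = 32/4 = 8
Sxy = sum((xi-xbar)(yi-ybar)) = -88
Sxx = sum((xi-xbar)^2) = 41
b = Sxy / Sxx = -88/41 ≈ -2.146341

-2.1463


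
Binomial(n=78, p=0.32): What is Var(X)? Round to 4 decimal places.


Var = n*p*(1-p) = 78 * 0.32 * 0.68 = 16.9728

16.9728


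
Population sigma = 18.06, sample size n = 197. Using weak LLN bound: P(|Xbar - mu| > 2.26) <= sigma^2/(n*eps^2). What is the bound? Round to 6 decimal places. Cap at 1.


bound = min(1, sigma^2/(n*eps^2))
sigma^2 = 18.06^2 = 326.1636
n*eps^2 = 197 * 2.26^2 = 197 * 5.1076 = 1006.1972
sigma^2/(n*eps^2) = 326.1636 / 1006.1972 ≈ 0.32415475

0.324155


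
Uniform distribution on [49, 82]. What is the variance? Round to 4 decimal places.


Var = (b-a)^2 / 12
(b-a)^2 = (82 - 49)^2 = 1089
Var = 1089/12 = 90.75

90.7500


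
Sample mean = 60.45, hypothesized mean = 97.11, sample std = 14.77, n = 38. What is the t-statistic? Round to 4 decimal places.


t = (xbar - mu0) / (s/sqrt(n))
xbar - mu0 = 60.45 - 97.11 = -36.66
sqrt(38) ≈ 6.16441400
s/sqrt(n) = 14.77 / 6.16441400 ≈ 2.39601039
t = -36.66 / 2.39601039 ≈ -15.300434

-15.3004


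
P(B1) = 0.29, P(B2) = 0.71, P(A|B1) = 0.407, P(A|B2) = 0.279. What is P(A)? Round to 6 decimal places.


P(A) = P(A|B1)*P(B1) + P(A|B2)*P(B2)
P(A|B1)*P(B1) = 0.407 * 0.29 = 0.11803
P(A|B2)*P(B2) = 0.279 * 0.71 = 0.19809
P(A) = 0.11803 + 0.19809 = 0.31612

0.316120


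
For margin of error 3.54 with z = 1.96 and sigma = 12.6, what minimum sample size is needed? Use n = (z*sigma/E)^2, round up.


z*sigma/E = 1.96 * 12.6 / 3.54 = 2058/295 ≈ 6.976271
(z*sigma/E)^2 ≈ 48.668360
round up: n = 49

49


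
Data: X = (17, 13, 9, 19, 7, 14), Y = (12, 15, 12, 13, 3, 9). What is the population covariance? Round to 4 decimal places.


Cov = (1/n)*sum((xi-xbar)(yi-ybar))
n = 6, xbar = 79/6 ≈ 13.166667, ybar = 64/6 = 32/3 ≈ 10.666667
sum((xi-xbar)(yi-ybar)) = 175/3 ≈ 58.333333
Cov = 58.333333 / 6 = 175/18 ≈ 9.722222

9.7222


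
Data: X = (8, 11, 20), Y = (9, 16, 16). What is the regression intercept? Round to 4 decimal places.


a = ybar - b*xbar, where b = sum((xi-xbar)(yi-ybar)) / sum((xi-xbar)^2)
n = 3, xbar = 39/3 = 13, ybar = 41/3 ≈ 13.666667
Sxy = sum((xi-xbar)(yi-ybar)) = 35
Sxx = sum((xi-xbar)^2) = 78
b = Sxy / Sxx = 35/78 ≈ 0.448718
a = 13.666667 - 0.448718 * 13 = 47/6 ≈ 7.833333

7.8333


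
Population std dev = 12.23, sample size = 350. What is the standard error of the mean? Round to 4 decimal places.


SE = sigma / sqrt(n)
sqrt(350) ≈ 18.708287
SE = 12.23 / 18.708287 ≈ 0.653721

0.6537


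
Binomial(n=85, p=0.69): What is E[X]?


E[X] = n*p = 85 * 0.69 = 58.65

58.65


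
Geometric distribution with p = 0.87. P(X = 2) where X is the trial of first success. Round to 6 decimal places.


P = (1-p)^(k-1) * p
(1-p)^(k-1) = 0.13^1 = 0.13
P = 0.13 * 0.87 = 0.1131

0.113100


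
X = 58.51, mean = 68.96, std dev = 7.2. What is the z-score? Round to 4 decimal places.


z = (X - mu) / sigma
X - mu = 58.51 - 68.96 = -10.45
z = -10.45 / 7.2 = -209/144 ≈ -1.451389

-1.4514


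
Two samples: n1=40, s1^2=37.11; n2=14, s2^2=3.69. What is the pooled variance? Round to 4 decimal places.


sp^2 = ((n1-1)*s1^2 + (n2-1)*s2^2)/(n1+n2-2)
(n1-1)*s1^2 = 39 * 37.11 = 1447.29
(n2-1)*s2^2 = 13 * 3.69 = 47.97
numerator = 1447.29 + 47.97 = 1495.26
n1+n2-2 = 52
sp^2 = 1495.26 / 52 = 28.755

28.7550


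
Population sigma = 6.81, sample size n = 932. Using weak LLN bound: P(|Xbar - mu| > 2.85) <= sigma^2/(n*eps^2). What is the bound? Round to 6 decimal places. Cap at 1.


bound = min(1, sigma^2/(n*eps^2))
sigma^2 = 6.81^2 = 46.3761
n*eps^2 = 932 * 2.85^2 = 932 * 8.1225 = 7570.17
sigma^2/(n*eps^2) = 46.3761 / 7570.17 ≈ 0.00612616

0.006126


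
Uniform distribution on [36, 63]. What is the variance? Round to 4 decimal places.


Var = (b-a)^2 / 12
(b-a)^2 = (63 - 36)^2 = 729
Var = 729/12 = 60.75

60.7500


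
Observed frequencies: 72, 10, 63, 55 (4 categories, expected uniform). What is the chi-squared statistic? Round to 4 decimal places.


chi2 = sum((O-E)^2/E), E = total/4
total = 200, E = 200/4 = 50
(72 - 50)^2 / 50 = 484 / 50 = 9.68
(10 - 50)^2 / 50 = 1600 / 50 = 32
(63 - 50)^2 / 50 = 169 / 50 = 3.38
(55 - 50)^2 / 50 = 25 / 50 = 0.5
chi2 = 45.56

45.5600


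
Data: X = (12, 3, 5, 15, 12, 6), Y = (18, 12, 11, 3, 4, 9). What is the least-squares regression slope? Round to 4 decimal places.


b = sum((xi-xbar)(yi-ybar)) / sum((xi-xbar)^2)
n = 6, xbar = 53/6 ≈ 8.833333, ybar = 57/6 = 9.5
Sxy = sum((xi-xbar)(yi-ybar)) = -49.5
Sxx = sum((xi-xbar)^2) = 689/6 ≈ 114.833333
b = Sxy / Sxx = -297/689 ≈ -0.431060

-0.4311


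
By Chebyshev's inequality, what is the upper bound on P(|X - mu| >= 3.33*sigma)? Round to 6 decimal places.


P <= 1/k^2
k^2 = 3.33^2 = 11.0889
1/k^2 = 1 / 11.0889 ≈ 0.09018027

0.090180


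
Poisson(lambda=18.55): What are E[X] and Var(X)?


E[X] = Var(X) = lambda = 18.55

18.55, 18.55


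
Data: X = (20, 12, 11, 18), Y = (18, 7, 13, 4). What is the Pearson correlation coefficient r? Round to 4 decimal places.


r = sum((xi-xbar)(yi-ybar)) / sqrt(sum((xi-xbar)^2) * sum((yi-ybar)^2))
n = 4, xbar = 61/4 = 15.25, ybar = 42/4 = 10.5
Sxy = sum((xi-xbar)(yi-ybar)) = 18.5
Sxx = sum((xi-xbar)^2) = 58.75
Syy = sum((yi-ybar)^2) = 117
sqrt(Sxx*Syy) ≈ 82.908082
r = Sxy / sqrt(Sxx*Syy) = 18.5 / 82.908082 ≈ 0.223139

0.2231


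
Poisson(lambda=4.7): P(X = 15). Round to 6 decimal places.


P = e^(-lam) * lam^k / k!
e^(-4.7) ≈ 0.009095277
lam^k = 4.7^15 ≈ 12063348350.820368
k! = 15! = 1307674368000
P = 0.009095277 * 12063348350.820368 / 1307674368000 ≈ 0.000084

0.000084


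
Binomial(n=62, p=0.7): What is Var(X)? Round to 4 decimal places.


Var = n*p*(1-p) = 62 * 0.7 * 0.3 = 13.02

13.0200


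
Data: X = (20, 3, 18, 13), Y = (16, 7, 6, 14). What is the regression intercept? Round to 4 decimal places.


a = ybar - b*xbar, where b = sum((xi-xbar)(yi-ybar)) / sum((xi-xbar)^2)
n = 4, xbar = 54/4 = 13.5, ybar = 43/4 = 10.75
Sxy = sum((xi-xbar)(yi-ybar)) = 50.5
Sxx = sum((xi-xbar)^2) = 173
b = Sxy / Sxx = 101/346 ≈ 0.291908
a = 10.75 - 0.291908 * 13.5 = 1178/173 ≈ 6.809249

6.8092


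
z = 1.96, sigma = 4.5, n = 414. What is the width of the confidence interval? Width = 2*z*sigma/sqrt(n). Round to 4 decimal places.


width = 2*z*sigma/sqrt(n)
2*z*sigma = 2 * 1.96 * 4.5 = 17.64
sqrt(414) ≈ 20.346990
width = 17.64 / 20.346990 ≈ 0.866959

0.8670


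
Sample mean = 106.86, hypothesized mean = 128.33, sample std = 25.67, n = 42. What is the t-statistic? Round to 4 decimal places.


t = (xbar - mu0) / (s/sqrt(n))
xbar - mu0 = 106.86 - 128.33 = -21.47
sqrt(42) ≈ 6.48074070
s/sqrt(n) = 25.67 / 6.48074070 ≈ 3.96096699
t = -21.47 / 3.96096699 ≈ -5.420394

-5.4204


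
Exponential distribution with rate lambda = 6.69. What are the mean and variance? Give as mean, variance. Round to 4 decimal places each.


mean = 1/lam, var = 1/lam^2
mean = 1 / 6.69 = 100/669 ≈ 0.149477
lam^2 = 6.69^2 = 44.7561
var = 1 / 44.7561 ≈ 0.022343

0.1495, 0.0223


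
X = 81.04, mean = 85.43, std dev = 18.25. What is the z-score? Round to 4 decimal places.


z = (X - mu) / sigma
X - mu = 81.04 - 85.43 = -4.39
z = -4.39 / 18.25 = -439/1825 ≈ -0.240548

-0.2405


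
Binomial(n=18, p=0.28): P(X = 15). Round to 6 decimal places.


P = C(n,k) * p^k * (1-p)^(n-k)
C(18,15) = 816
p^k = 0.28^15 ≈ 0.000000005097655
(1-p)^(n-k) = 0.72^3 = 0.373248
P = 816 * 0.000000005097655 * 0.373248 ≈ 0.000002

0.000002


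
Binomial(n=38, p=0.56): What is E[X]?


E[X] = n*p = 38 * 0.56 = 21.28

21.28


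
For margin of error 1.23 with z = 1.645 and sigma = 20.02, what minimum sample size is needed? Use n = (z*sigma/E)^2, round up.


z*sigma/E = 1.645 * 20.02 / 1.23 ≈ 26.774715
(z*sigma/E)^2 ≈ 716.885387
round up: n = 717

717


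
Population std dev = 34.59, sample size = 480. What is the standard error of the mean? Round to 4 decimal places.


SE = sigma / sqrt(n)
sqrt(480) ≈ 21.908902
SE = 34.59 / 21.908902 ≈ 1.578810

1.5788


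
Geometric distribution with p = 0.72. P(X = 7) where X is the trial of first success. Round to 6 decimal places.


P = (1-p)^(k-1) * p
(1-p)^(k-1) = 0.28^6 ≈ 0.0004818903
P = 0.0004818903 * 0.72 ≈ 0.0003469610

0.000347


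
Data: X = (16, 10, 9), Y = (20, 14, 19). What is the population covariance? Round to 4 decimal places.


Cov = (1/n)*sum((xi-xbar)(yi-ybar))
n = 3, xbar = 35/3 ≈ 11.666667, ybar = 53/3 ≈ 17.666667
sum((xi-xbar)(yi-ybar)) = 38/3 ≈ 12.666667
Cov = 12.666667 / 3 = 38/9 ≈ 4.222222

4.2222


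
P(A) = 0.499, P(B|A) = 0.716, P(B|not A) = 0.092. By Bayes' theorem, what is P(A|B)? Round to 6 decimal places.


P(A|B) = P(B|A)*P(A) / P(B), P(B) = P(B|A)*P(A) + P(B|not A)*P(not A)
P(B|A)*P(A) = 0.716 * 0.499 = 0.357284
P(B|not A)*P(not A) = 0.092 * 0.501 = 0.046092
P(B) = 0.357284 + 0.046092 = 0.403376
P(A|B) = 0.357284 / 0.403376 ≈ 0.88573440

0.885734


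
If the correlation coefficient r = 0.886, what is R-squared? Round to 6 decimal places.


R^2 = r^2 = (0.886)^2 = 0.784996

0.784996


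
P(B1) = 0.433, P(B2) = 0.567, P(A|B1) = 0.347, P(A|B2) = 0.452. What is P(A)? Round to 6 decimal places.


P(A) = P(A|B1)*P(B1) + P(A|B2)*P(B2)
P(A|B1)*P(B1) = 0.347 * 0.433 = 0.150251
P(A|B2)*P(B2) = 0.452 * 0.567 = 0.256284
P(A) = 0.150251 + 0.256284 = 0.406535

0.406535


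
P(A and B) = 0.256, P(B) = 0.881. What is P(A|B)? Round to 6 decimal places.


P(A|B) = P(A and B) / P(B) = 0.256 / 0.881 = 256/881 ≈ 0.29057889

0.290579


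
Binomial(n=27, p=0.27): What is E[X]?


E[X] = n*p = 27 * 0.27 = 7.29

7.29


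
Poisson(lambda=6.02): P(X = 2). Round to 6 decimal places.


P = e^(-lam) * lam^k / k!
e^(-6.02) ≈ 0.002429670
lam^k = 6.02^2 = 36.2404
k! = 2! = 2
P = 0.002429670 * 36.2404 / 2 ≈ 0.044026

0.044026


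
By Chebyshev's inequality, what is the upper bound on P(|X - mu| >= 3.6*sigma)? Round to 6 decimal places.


P <= 1/k^2
k^2 = 3.6^2 = 12.96
1/k^2 = 1 / 12.96 = 25/324 ≈ 0.07716049

0.077160


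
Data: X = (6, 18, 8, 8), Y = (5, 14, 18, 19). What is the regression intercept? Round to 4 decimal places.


a = ybar - b*xbar, where b = sum((xi-xbar)(yi-ybar)) / sum((xi-xbar)^2)
n = 4, xbar = 40/4 = 10, ybar = 56/4 = 14
Sxy = sum((xi-xbar)(yi-ybar)) = 18
Sxx = sum((xi-xbar)^2) = 88
b = Sxy / Sxx = 9/44 ≈ 0.204545
a = 14 - 0.204545 * 10 = 263/22 ≈ 11.954545

11.9545


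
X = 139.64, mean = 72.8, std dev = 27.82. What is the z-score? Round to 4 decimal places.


z = (X - mu) / sigma
X - mu = 139.64 - 72.8 = 66.84
z = 66.84 / 27.82 = 3342/1391 ≈ 2.402588

2.4026


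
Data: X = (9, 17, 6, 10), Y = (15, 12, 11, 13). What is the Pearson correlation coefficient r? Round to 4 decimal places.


r = sum((xi-xbar)(yi-ybar)) / sqrt(sum((xi-xbar)^2) * sum((yi-ybar)^2))
n = 4, xbar = 42/4 = 10.5, ybar = 51/4 = 12.75
Sxy = sum((xi-xbar)(yi-ybar)) = -0.5
Sxx = sum((xi-xbar)^2) = 65
Syy = sum((yi-ybar)^2) = 8.75
sqrt(Sxx*Syy) ≈ 23.848480
r = Sxy / sqrt(Sxx*Syy) = -0.5 / 23.848480 ≈ -0.020966

-0.0210


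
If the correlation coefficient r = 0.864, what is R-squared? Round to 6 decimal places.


R^2 = r^2 = (0.864)^2 = 0.746496

0.746496


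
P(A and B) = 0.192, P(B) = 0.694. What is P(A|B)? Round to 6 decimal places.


P(A|B) = P(A and B) / P(B) = 0.192 / 0.694 = 96/347 ≈ 0.27665706

0.276657


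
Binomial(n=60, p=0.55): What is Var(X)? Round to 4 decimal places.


Var = n*p*(1-p) = 60 * 0.55 * 0.45 = 14.85

14.8500


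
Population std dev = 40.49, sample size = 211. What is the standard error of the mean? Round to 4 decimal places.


SE = sigma / sqrt(n)
sqrt(211) ≈ 14.525839
SE = 40.49 / 14.525839 ≈ 2.787447

2.7874


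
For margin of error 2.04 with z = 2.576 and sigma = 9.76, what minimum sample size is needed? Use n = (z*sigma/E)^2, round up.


z*sigma/E = 2.576 * 9.76 / 2.04 = 78568/6375 ≈ 12.324392
(z*sigma/E)^2 ≈ 151.890642
round up: n = 152

152


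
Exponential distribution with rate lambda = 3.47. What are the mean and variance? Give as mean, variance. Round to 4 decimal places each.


mean = 1/lam, var = 1/lam^2
mean = 1 / 3.47 = 100/347 ≈ 0.288184
lam^2 = 3.47^2 = 12.0409
var = 1 / 12.0409 ≈ 0.083050

0.2882, 0.0831


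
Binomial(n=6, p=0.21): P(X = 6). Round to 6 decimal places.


P = C(n,k) * p^k * (1-p)^(n-k)
C(6,6) = 1
p^k = 0.21^6 ≈ 0.00008576612
(1-p)^(n-k) = 0.79^0 = 1
P = 1 * 0.00008576612 * 1 ≈ 0.000086

0.000086


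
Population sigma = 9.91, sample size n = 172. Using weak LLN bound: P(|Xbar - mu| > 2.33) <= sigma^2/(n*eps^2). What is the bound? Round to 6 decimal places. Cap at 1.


bound = min(1, sigma^2/(n*eps^2))
sigma^2 = 9.91^2 = 98.2081
n*eps^2 = 172 * 2.33^2 = 172 * 5.4289 = 933.7708
sigma^2/(n*eps^2) = 98.2081 / 933.7708 ≈ 0.10517367

0.105174


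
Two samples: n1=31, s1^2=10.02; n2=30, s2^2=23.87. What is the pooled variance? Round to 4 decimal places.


sp^2 = ((n1-1)*s1^2 + (n2-1)*s2^2)/(n1+n2-2)
(n1-1)*s1^2 = 30 * 10.02 = 300.6
(n2-1)*s2^2 = 29 * 23.87 = 692.23
numerator = 300.6 + 692.23 = 992.83
n1+n2-2 = 59
sp^2 = 992.83 / 59 = 99283/5900 ≈ 16.827627

16.8276


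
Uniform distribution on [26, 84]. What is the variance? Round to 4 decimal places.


Var = (b-a)^2 / 12
(b-a)^2 = (84 - 26)^2 = 3364
Var = 3364/12 ≈ 280.333333

280.3333


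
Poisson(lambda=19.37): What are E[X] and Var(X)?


E[X] = Var(X) = lambda = 19.37

19.37, 19.37


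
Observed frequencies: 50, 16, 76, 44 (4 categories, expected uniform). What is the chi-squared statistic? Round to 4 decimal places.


chi2 = sum((O-E)^2/E), E = total/4
total = 186, E = 186/4 = 46.5
(50 - 46.5)^2 / 46.5 = 12.25 / 46.5 = 49/186 ≈ 0.263441
(16 - 46.5)^2 / 46.5 = 930.25 / 46.5 = 3721/186 ≈ 20.005376
(76 - 46.5)^2 / 46.5 = 870.25 / 46.5 = 3481/186 ≈ 18.715054
(44 - 46.5)^2 / 46.5 = 6.25 / 46.5 = 25/186 ≈ 0.134409
chi2 = 3638/93 ≈ 39.118280

39.1183


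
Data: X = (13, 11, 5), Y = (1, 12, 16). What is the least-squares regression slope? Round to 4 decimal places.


b = sum((xi-xbar)(yi-ybar)) / sum((xi-xbar)^2)
n = 3, xbar = 29/3 ≈ 9.666667, ybar = 29/3 ≈ 9.666667
Sxy = sum((xi-xbar)(yi-ybar)) = -166/3 ≈ -55.333333
Sxx = sum((xi-xbar)^2) = 104/3 ≈ 34.666667
b = Sxy / Sxx = -83/52 ≈ -1.596154

-1.5962


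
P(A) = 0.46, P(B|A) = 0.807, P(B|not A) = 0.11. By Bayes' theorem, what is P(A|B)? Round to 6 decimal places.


P(A|B) = P(B|A)*P(A) / P(B), P(B) = P(B|A)*P(A) + P(B|not A)*P(not A)
P(B|A)*P(A) = 0.807 * 0.46 = 0.37122
P(B|not A)*P(not A) = 0.11 * 0.54 = 0.0594
P(B) = 0.37122 + 0.0594 = 0.43062
P(A|B) = 0.37122 / 0.43062 = 6187/7177 ≈ 0.86205936

0.862059


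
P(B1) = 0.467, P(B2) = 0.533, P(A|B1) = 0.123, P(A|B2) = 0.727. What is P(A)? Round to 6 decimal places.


P(A) = P(A|B1)*P(B1) + P(A|B2)*P(B2)
P(A|B1)*P(B1) = 0.123 * 0.467 = 0.057441
P(A|B2)*P(B2) = 0.727 * 0.533 = 0.387491
P(A) = 0.057441 + 0.387491 = 0.444932

0.444932


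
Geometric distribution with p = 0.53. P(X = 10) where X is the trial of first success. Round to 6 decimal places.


P = (1-p)^(k-1) * p
(1-p)^(k-1) = 0.47^9 ≈ 0.001119130
P = 0.001119130 * 0.53 ≈ 0.0005931392

0.000593


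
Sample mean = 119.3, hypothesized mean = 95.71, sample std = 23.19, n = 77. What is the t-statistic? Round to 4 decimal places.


t = (xbar - mu0) / (s/sqrt(n))
xbar - mu0 = 119.3 - 95.71 = 23.59
sqrt(77) ≈ 8.77496439
s/sqrt(n) = 23.19 / 8.77496439 ≈ 2.64274577
t = 23.59 / 2.64274577 ≈ 8.926322

8.9263


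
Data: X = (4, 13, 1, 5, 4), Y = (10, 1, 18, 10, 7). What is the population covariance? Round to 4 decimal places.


Cov = (1/n)*sum((xi-xbar)(yi-ybar))
n = 5, xbar = 27/5 = 5.4, ybar = 46/5 = 9.2
sum((xi-xbar)(yi-ybar)) = -99.4
Cov = -99.4 / 5 = -19.88

-19.8800


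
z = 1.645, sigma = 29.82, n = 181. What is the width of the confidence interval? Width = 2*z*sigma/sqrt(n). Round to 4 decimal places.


width = 2*z*sigma/sqrt(n)
2*z*sigma = 2 * 1.645 * 29.82 = 98.1078
sqrt(181) ≈ 13.453624
width = 98.1078 / 13.453624 ≈ 7.292295

7.2923


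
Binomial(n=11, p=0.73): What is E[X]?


E[X] = n*p = 11 * 0.73 = 8.03

8.03


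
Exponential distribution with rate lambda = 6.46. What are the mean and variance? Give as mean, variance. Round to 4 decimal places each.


mean = 1/lam, var = 1/lam^2
mean = 1 / 6.46 = 50/323 ≈ 0.154799
lam^2 = 6.46^2 = 41.7316
var = 1 / 41.7316 ≈ 0.023963

0.1548, 0.0240


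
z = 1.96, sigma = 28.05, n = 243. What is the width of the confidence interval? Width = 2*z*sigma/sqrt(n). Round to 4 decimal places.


width = 2*z*sigma/sqrt(n)
2*z*sigma = 2 * 1.96 * 28.05 = 109.956
sqrt(243) ≈ 15.588457
width = 109.956 / 15.588457 ≈ 7.053681

7.0537


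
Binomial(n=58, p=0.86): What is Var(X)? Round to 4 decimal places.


Var = n*p*(1-p) = 58 * 0.86 * 0.14 = 6.9832

6.9832


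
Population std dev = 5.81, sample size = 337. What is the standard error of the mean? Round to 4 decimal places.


SE = sigma / sqrt(n)
sqrt(337) ≈ 18.357560
SE = 5.81 / 18.357560 ≈ 0.316491

0.3165


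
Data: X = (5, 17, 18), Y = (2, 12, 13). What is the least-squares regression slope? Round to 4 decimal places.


b = sum((xi-xbar)(yi-ybar)) / sum((xi-xbar)^2)
n = 3, xbar = 40/3 ≈ 13.333333, ybar = 27/3 = 9
Sxy = sum((xi-xbar)(yi-ybar)) = 88
Sxx = sum((xi-xbar)^2) = 314/3 ≈ 104.666667
b = Sxy / Sxx = 132/157 ≈ 0.840764

0.8408


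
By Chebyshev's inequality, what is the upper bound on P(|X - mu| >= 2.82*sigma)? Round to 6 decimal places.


P <= 1/k^2
k^2 = 2.82^2 = 7.9524
1/k^2 = 1 / 7.9524 ≈ 0.12574820

0.125748


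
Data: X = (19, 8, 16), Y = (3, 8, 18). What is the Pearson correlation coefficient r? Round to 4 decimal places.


r = sum((xi-xbar)(yi-ybar)) / sqrt(sum((xi-xbar)^2) * sum((yi-ybar)^2))
n = 3, xbar = 43/3 ≈ 14.333333, ybar = 29/3 ≈ 9.666667
Sxy = sum((xi-xbar)(yi-ybar)) = -20/3 ≈ -6.666667
Sxx = sum((xi-xbar)^2) = 194/3 ≈ 64.666667
Syy = sum((yi-ybar)^2) = 350/3 ≈ 116.666667
sqrt(Sxx*Syy) ≈ 86.858761
r = Sxy / sqrt(Sxx*Syy) = -6.666667 / 86.858761 ≈ -0.076753

-0.0768


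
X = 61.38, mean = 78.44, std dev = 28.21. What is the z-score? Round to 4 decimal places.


z = (X - mu) / sigma
X - mu = 61.38 - 78.44 = -17.06
z = -17.06 / 28.21 = -1706/2821 ≈ -0.604750

-0.6048


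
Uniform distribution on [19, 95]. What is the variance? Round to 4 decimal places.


Var = (b-a)^2 / 12
(b-a)^2 = (95 - 19)^2 = 5776
Var = 5776/12 ≈ 481.333333

481.3333


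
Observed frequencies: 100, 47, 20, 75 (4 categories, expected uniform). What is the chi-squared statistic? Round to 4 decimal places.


chi2 = sum((O-E)^2/E), E = total/4
total = 242, E = 242/4 = 60.5
(100 - 60.5)^2 / 60.5 = 1560.25 / 60.5 = 6241/242 ≈ 25.789256
(47 - 60.5)^2 / 60.5 = 182.25 / 60.5 = 729/242 ≈ 3.012397
(20 - 60.5)^2 / 60.5 = 1640.25 / 60.5 = 6561/242 ≈ 27.111570
(75 - 60.5)^2 / 60.5 = 210.25 / 60.5 = 841/242 ≈ 3.475207
chi2 = 7186/121 ≈ 59.388430

59.3884


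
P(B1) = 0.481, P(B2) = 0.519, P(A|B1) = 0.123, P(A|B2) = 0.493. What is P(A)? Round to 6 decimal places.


P(A) = P(A|B1)*P(B1) + P(A|B2)*P(B2)
P(A|B1)*P(B1) = 0.123 * 0.481 = 0.059163
P(A|B2)*P(B2) = 0.493 * 0.519 = 0.255867
P(A) = 0.059163 + 0.255867 = 0.31503

0.315030


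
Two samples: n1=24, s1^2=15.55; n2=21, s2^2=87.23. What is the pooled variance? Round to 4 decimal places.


sp^2 = ((n1-1)*s1^2 + (n2-1)*s2^2)/(n1+n2-2)
(n1-1)*s1^2 = 23 * 15.55 = 357.65
(n2-1)*s2^2 = 20 * 87.23 = 1744.6
numerator = 357.65 + 1744.6 = 2102.25
n1+n2-2 = 43
sp^2 = 2102.25 / 43 = 8409/172 ≈ 48.889535

48.8895


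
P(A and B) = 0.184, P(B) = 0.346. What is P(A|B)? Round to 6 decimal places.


P(A|B) = P(A and B) / P(B) = 0.184 / 0.346 = 92/173 ≈ 0.53179191

0.531792


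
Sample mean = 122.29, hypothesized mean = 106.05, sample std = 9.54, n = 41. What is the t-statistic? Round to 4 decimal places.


t = (xbar - mu0) / (s/sqrt(n))
xbar - mu0 = 122.29 - 106.05 = 16.24
sqrt(41) ≈ 6.40312424
s/sqrt(n) = 9.54 / 6.40312424 ≈ 1.48989769
t = 16.24 / 1.48989769 ≈ 10.900077

10.9001


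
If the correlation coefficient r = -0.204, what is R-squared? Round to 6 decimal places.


R^2 = r^2 = (-0.204)^2 = 0.041616

0.041616


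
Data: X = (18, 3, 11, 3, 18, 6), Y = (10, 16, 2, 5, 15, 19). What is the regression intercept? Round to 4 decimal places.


a = ybar - b*xbar, where b = sum((xi-xbar)(yi-ybar)) / sum((xi-xbar)^2)
n = 6, xbar = 59/6 ≈ 9.833333, ybar = 67/6 ≈ 11.166667
Sxy = sum((xi-xbar)(yi-ybar)) = -59/6 ≈ -9.833333
Sxx = sum((xi-xbar)^2) = 1457/6 ≈ 242.833333
b = Sxy / Sxx = -59/1457 ≈ -0.040494
a = 11.166667 - (-0.040494) * 9.833333 = 16850/1457 ≈ 11.564859

11.5649


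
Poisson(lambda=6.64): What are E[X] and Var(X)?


E[X] = Var(X) = lambda = 6.64

6.64, 6.64


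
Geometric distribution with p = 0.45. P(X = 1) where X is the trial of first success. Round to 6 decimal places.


P = (1-p)^(k-1) * p
(1-p)^(k-1) = 0.55^0 = 1
P = 1 * 0.45 = 0.45

0.450000


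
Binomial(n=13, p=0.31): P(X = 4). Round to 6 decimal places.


P = C(n,k) * p^k * (1-p)^(n-k)
C(13,4) = 715
p^k = 0.31^4 = 0.00923521
(1-p)^(n-k) = 0.69^9 ≈ 0.03545209
P = 715 * 0.00923521 * 0.03545209 ≈ 0.234096

0.234096


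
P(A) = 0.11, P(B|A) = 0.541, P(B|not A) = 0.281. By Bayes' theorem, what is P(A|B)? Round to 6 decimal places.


P(A|B) = P(B|A)*P(A) / P(B), P(B) = P(B|A)*P(A) + P(B|not A)*P(not A)
P(B|A)*P(A) = 0.541 * 0.11 = 0.05951
P(B|not A)*P(not A) = 0.281 * 0.89 = 0.25009
P(B) = 0.05951 + 0.25009 = 0.3096
P(A|B) = 0.05951 / 0.3096 ≈ 0.19221576

0.192216


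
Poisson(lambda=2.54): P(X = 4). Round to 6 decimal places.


P = e^(-lam) * lam^k / k!
e^(-2.54) ≈ 0.07886640
lam^k = 2.54^4 ≈ 41.623143
k! = 4! = 24
P = 0.07886640 * 41.623143 / 24 ≈ 0.136778

0.136778


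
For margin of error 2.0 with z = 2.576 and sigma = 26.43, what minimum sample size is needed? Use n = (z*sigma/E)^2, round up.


z*sigma/E = 2.576 * 26.43 / 2.0 = 34.04184
(z*sigma/E)^2 ≈ 1158.846871
round up: n = 1159

1159


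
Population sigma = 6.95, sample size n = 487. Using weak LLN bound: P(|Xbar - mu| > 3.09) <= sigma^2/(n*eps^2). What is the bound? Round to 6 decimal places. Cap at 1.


bound = min(1, sigma^2/(n*eps^2))
sigma^2 = 6.95^2 = 48.3025
n*eps^2 = 487 * 3.09^2 = 487 * 9.5481 = 4649.9247
sigma^2/(n*eps^2) = 48.3025 / 4649.9247 ≈ 0.01038780

0.010388


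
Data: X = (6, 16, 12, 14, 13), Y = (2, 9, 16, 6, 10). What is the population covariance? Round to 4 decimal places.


Cov = (1/n)*sum((xi-xbar)(yi-ybar))
n = 5, xbar = 61/5 = 12.2, ybar = 43/5 = 8.6
sum((xi-xbar)(yi-ybar)) = 37.4
Cov = 37.4 / 5 = 7.48

7.4800


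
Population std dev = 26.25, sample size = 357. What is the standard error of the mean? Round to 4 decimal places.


SE = sigma / sqrt(n)
sqrt(357) ≈ 18.894444
SE = 26.25 / 18.894444 ≈ 1.389297

1.3893


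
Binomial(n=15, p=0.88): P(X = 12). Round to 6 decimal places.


P = C(n,k) * p^k * (1-p)^(n-k)
C(15,12) = 455
p^k = 0.88^12 ≈ 0.2156712
(1-p)^(n-k) = 0.12^3 = 0.001728
P = 455 * 0.2156712 * 0.001728 ≈ 0.169569

0.169569


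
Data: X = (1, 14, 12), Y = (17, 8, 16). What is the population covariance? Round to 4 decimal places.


Cov = (1/n)*sum((xi-xbar)(yi-ybar))
n = 3, xbar = 27/3 = 9, ybar = 41/3 ≈ 13.666667
sum((xi-xbar)(yi-ybar)) = -48
Cov = -48 / 3 = -16

-16.0000


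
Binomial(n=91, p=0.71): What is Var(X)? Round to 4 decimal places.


Var = n*p*(1-p) = 91 * 0.71 * 0.29 = 18.7369

18.7369


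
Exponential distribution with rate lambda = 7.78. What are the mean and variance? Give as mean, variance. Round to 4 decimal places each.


mean = 1/lam, var = 1/lam^2
mean = 1 / 7.78 = 50/389 ≈ 0.128535
lam^2 = 7.78^2 = 60.5284
var = 1 / 60.5284 ≈ 0.016521

0.1285, 0.0165


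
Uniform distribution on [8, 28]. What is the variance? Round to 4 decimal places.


Var = (b-a)^2 / 12
(b-a)^2 = (28 - 8)^2 = 400
Var = 400/12 ≈ 33.333333

33.3333


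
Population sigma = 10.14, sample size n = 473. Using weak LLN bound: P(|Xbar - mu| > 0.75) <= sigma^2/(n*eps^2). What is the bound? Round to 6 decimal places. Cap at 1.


bound = min(1, sigma^2/(n*eps^2))
sigma^2 = 10.14^2 = 102.8196
n*eps^2 = 473 * 0.75^2 = 473 * 0.5625 = 266.0625
sigma^2/(n*eps^2) = 102.8196 / 266.0625 ≈ 0.38644905

0.386449


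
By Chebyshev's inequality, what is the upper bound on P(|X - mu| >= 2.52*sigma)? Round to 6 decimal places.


P <= 1/k^2
k^2 = 2.52^2 = 6.3504
1/k^2 = 1 / 6.3504 = 625/3969 ≈ 0.15747040

0.157470


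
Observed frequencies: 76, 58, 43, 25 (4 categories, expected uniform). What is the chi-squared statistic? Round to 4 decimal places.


chi2 = sum((O-E)^2/E), E = total/4
total = 202, E = 202/4 = 50.5
(76 - 50.5)^2 / 50.5 = 650.25 / 50.5 = 2601/202 ≈ 12.876238
(58 - 50.5)^2 / 50.5 = 56.25 / 50.5 = 225/202 ≈ 1.113861
(43 - 50.5)^2 / 50.5 = 56.25 / 50.5 = 225/202 ≈ 1.113861
(25 - 50.5)^2 / 50.5 = 650.25 / 50.5 = 2601/202 ≈ 12.876238
chi2 = 2826/101 ≈ 27.980198

27.9802


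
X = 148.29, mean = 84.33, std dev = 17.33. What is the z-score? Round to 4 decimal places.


z = (X - mu) / sigma
X - mu = 148.29 - 84.33 = 63.96
z = 63.96 / 17.33 = 6396/1733 ≈ 3.690710

3.6907


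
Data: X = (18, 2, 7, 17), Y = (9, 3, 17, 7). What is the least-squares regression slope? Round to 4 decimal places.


b = sum((xi-xbar)(yi-ybar)) / sum((xi-xbar)^2)
n = 4, xbar = 44/4 = 11, ybar = 36/4 = 9
Sxy = sum((xi-xbar)(yi-ybar)) = 10
Sxx = sum((xi-xbar)^2) = 182
b = Sxy / Sxx = 5/91 ≈ 0.054945

0.0549


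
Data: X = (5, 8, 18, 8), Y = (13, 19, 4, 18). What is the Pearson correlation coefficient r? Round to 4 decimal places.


r = sum((xi-xbar)(yi-ybar)) / sqrt(sum((xi-xbar)^2) * sum((yi-ybar)^2))
n = 4, xbar = 39/4 = 9.75, ybar = 54/4 = 13.5
Sxy = sum((xi-xbar)(yi-ybar)) = -93.5
Sxx = sum((xi-xbar)^2) = 96.75
Syy = sum((yi-ybar)^2) = 141
sqrt(Sxx*Syy) ≈ 116.797902
r = Sxy / sqrt(Sxx*Syy) = -93.5 / 116.797902 ≈ -0.800528

-0.8005


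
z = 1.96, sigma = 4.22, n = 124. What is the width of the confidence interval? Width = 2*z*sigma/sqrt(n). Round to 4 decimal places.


width = 2*z*sigma/sqrt(n)
2*z*sigma = 2 * 1.96 * 4.22 = 16.5424
sqrt(124) ≈ 11.135529
width = 16.5424 / 11.135529 ≈ 1.485551

1.4856


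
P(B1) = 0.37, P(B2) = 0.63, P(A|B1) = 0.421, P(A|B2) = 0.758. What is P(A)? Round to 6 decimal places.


P(A) = P(A|B1)*P(B1) + P(A|B2)*P(B2)
P(A|B1)*P(B1) = 0.421 * 0.37 = 0.15577
P(A|B2)*P(B2) = 0.758 * 0.63 = 0.47754
P(A) = 0.15577 + 0.47754 = 0.63331

0.633310


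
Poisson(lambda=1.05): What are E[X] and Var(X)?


E[X] = Var(X) = lambda = 1.05

1.05, 1.05


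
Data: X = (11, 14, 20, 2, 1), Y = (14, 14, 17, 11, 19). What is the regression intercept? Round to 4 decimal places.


a = ybar - b*xbar, where b = sum((xi-xbar)(yi-ybar)) / sum((xi-xbar)^2)
n = 5, xbar = 48/5 = 9.6, ybar = 75/5 = 15
Sxy = sum((xi-xbar)(yi-ybar)) = 11
Sxx = sum((xi-xbar)^2) = 261.2
b = Sxy / Sxx = 55/1306 ≈ 0.042113
a = 15 - 0.042113 * 9.6 = 9531/653 ≈ 14.595712

14.5957


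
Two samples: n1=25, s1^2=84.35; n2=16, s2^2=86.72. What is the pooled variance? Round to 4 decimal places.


sp^2 = ((n1-1)*s1^2 + (n2-1)*s2^2)/(n1+n2-2)
(n1-1)*s1^2 = 24 * 84.35 = 2024.4
(n2-1)*s2^2 = 15 * 86.72 = 1300.8
numerator = 2024.4 + 1300.8 = 3325.2
n1+n2-2 = 39
sp^2 = 3325.2 / 39 = 5542/65 ≈ 85.261538

85.2615


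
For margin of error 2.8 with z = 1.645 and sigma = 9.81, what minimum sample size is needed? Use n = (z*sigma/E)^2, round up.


z*sigma/E = 1.645 * 9.81 / 2.8 = 5.763375
(z*sigma/E)^2 ≈ 33.216491
round up: n = 34

34


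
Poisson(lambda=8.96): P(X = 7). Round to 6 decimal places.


P = e^(-lam) * lam^k / k!
e^(-8.96) ≈ 0.0001284463
lam^k = 8.96^7 ≈ 4636134.934904
k! = 7! = 5040
P = 0.0001284463 * 4636134.934904 / 5040 ≈ 0.118154

0.118154


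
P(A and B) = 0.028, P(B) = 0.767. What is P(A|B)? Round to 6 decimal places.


P(A|B) = P(A and B) / P(B) = 0.028 / 0.767 = 28/767 ≈ 0.03650587

0.036506


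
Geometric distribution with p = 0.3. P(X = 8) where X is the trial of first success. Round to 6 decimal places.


P = (1-p)^(k-1) * p
(1-p)^(k-1) = 0.7^7 = 0.0823543
P = 0.0823543 * 0.3 = 0.02470629

0.024706


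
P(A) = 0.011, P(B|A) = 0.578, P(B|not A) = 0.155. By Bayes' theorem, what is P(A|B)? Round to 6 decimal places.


P(A|B) = P(B|A)*P(A) / P(B), P(B) = P(B|A)*P(A) + P(B|not A)*P(not A)
P(B|A)*P(A) = 0.578 * 0.011 = 0.006358
P(B|not A)*P(not A) = 0.155 * 0.989 = 0.153295
P(B) = 0.006358 + 0.153295 = 0.159653
P(A|B) = 0.006358 / 0.159653 ≈ 0.03982387

0.039824


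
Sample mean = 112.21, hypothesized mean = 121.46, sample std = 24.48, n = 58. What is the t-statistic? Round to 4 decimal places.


t = (xbar - mu0) / (s/sqrt(n))
xbar - mu0 = 112.21 - 121.46 = -9.25
sqrt(58) ≈ 7.61577311
s/sqrt(n) = 24.48 / 7.61577311 ≈ 3.21438148
t = -9.25 / 3.21438148 ≈ -2.877692

-2.8777


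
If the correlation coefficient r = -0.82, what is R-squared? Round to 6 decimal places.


R^2 = r^2 = (-0.82)^2 = 0.6724

0.672400


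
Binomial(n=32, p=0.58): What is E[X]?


E[X] = n*p = 32 * 0.58 = 18.56

18.56


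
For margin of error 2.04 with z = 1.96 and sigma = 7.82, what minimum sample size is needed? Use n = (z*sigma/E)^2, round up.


z*sigma/E = 1.96 * 7.82 / 2.04 = 1127/150 ≈ 7.513333
(z*sigma/E)^2 ≈ 56.450178
round up: n = 57

57


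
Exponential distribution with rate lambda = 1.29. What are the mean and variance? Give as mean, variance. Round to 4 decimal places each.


mean = 1/lam, var = 1/lam^2
mean = 1 / 1.29 = 100/129 ≈ 0.775194
lam^2 = 1.29^2 = 1.6641
var = 1 / 1.6641 ≈ 0.600925

0.7752, 0.6009


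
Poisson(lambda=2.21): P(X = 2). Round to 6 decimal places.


P = e^(-lam) * lam^k / k!
e^(-2.21) ≈ 0.1097006
lam^k = 2.21^2 = 4.8841
k! = 2! = 2
P = 0.1097006 * 4.8841 / 2 ≈ 0.267894

0.267894


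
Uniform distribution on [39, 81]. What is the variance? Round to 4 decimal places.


Var = (b-a)^2 / 12
(b-a)^2 = (81 - 39)^2 = 1764
Var = 1764/12 = 147

147.0000


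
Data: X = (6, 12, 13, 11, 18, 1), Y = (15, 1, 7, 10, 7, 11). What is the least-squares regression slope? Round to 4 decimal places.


b = sum((xi-xbar)(yi-ybar)) / sum((xi-xbar)^2)
n = 6, xbar = 61/6 ≈ 10.166667, ybar = 51/6 = 8.5
Sxy = sum((xi-xbar)(yi-ybar)) = -78.5
Sxx = sum((xi-xbar)^2) = 1049/6 ≈ 174.833333
b = Sxy / Sxx = -471/1049 ≈ -0.448999

-0.4490


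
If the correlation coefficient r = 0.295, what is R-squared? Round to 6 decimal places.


R^2 = r^2 = (0.295)^2 = 0.087025

0.087025


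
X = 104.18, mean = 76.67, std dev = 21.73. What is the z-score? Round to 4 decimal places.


z = (X - mu) / sigma
X - mu = 104.18 - 76.67 = 27.51
z = 27.51 / 21.73 = 2751/2173 ≈ 1.265992

1.2660


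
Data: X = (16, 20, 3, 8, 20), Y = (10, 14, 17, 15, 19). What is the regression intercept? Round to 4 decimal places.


a = ybar - b*xbar, where b = sum((xi-xbar)(yi-ybar)) / sum((xi-xbar)^2)
n = 5, xbar = 67/5 = 13.4, ybar = 75/5 = 15
Sxy = sum((xi-xbar)(yi-ybar)) = -14
Sxx = sum((xi-xbar)^2) = 231.2
b = Sxy / Sxx = -35/578 ≈ -0.060554
a = 15 - (-0.060554) * 13.4 = 9139/578 ≈ 15.811419

15.8114


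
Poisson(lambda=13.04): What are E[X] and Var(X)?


E[X] = Var(X) = lambda = 13.04

13.04, 13.04


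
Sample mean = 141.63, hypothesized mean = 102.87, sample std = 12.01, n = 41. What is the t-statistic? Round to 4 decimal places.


t = (xbar - mu0) / (s/sqrt(n))
xbar - mu0 = 141.63 - 102.87 = 38.76
sqrt(41) ≈ 6.40312424
s/sqrt(n) = 12.01 / 6.40312424 ≈ 1.87564688
t = 38.76 / 1.87564688 ≈ 20.664871

20.6649


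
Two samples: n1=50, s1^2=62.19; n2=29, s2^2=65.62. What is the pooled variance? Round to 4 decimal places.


sp^2 = ((n1-1)*s1^2 + (n2-1)*s2^2)/(n1+n2-2)
(n1-1)*s1^2 = 49 * 62.19 = 3047.31
(n2-1)*s2^2 = 28 * 65.62 = 1837.36
numerator = 3047.31 + 1837.36 = 4884.67
n1+n2-2 = 77
sp^2 = 4884.67 / 77 = 69781/1100 ≈ 63.437273

63.4373


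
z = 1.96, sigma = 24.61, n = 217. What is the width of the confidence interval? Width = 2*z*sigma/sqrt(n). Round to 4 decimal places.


width = 2*z*sigma/sqrt(n)
2*z*sigma = 2 * 1.96 * 24.61 = 96.4712
sqrt(217) ≈ 14.730920
width = 96.4712 / 14.730920 ≈ 6.548892

6.5489


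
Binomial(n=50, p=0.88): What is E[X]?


E[X] = n*p = 50 * 0.88 = 44

44


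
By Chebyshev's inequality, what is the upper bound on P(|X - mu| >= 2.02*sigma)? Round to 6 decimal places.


P <= 1/k^2
k^2 = 2.02^2 = 4.0804
1/k^2 = 1 / 4.0804 ≈ 0.24507401

0.245074


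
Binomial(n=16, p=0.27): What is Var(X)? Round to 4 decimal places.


Var = n*p*(1-p) = 16 * 0.27 * 0.73 = 3.1536

3.1536


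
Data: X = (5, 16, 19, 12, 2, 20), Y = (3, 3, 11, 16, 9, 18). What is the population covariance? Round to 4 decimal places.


Cov = (1/n)*sum((xi-xbar)(yi-ybar))
n = 6, xbar = 74/6 = 37/3 ≈ 12.333333, ybar = 60/6 = 10
sum((xi-xbar)(yi-ybar)) = 102
Cov = 102 / 6 = 17

17.0000


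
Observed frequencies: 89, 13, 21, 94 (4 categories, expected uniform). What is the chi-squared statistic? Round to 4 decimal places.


chi2 = sum((O-E)^2/E), E = total/4
total = 217, E = 217/4 = 54.25
(89 - 54.25)^2 / 54.25 = 1207.5625 / 54.25 = 19321/868 ≈ 22.259217
(13 - 54.25)^2 / 54.25 = 1701.5625 / 54.25 = 27225/868 ≈ 31.365207
(21 - 54.25)^2 / 54.25 = 1105.5625 / 54.25 = 2527/124 ≈ 20.379032
(94 - 54.25)^2 / 54.25 = 1580.0625 / 54.25 = 25281/868 ≈ 29.125576
chi2 = 3197/31 ≈ 103.129032

103.1290
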